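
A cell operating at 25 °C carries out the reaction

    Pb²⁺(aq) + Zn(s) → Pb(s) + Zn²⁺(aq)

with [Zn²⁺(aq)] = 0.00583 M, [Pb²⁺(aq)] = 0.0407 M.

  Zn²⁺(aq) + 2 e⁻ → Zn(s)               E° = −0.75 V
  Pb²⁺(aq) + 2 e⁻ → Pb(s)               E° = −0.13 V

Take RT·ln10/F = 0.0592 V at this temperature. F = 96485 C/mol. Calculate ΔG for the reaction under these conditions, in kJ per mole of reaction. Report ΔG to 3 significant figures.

E°cell = −0.13 − (−0.75) = +0.62 V; the balanced reaction transfers n = 2 electrons.
Here Q = [Zn²⁺(aq)] / [Pb²⁺(aq)] = 0.143 (log Q = −0.844), giving E = +0.62 − (0.0592/2)·(−0.844) = +0.6450 V.
Finally ΔG = −nFE = −(2)(96485 C/mol)(+0.6450 V) = −124 kJ/mol.

−124 kJ/mol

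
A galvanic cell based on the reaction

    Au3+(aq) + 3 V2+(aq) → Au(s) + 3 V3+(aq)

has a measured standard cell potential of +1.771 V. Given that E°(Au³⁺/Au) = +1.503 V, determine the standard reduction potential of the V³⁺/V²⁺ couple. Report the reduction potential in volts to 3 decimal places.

In the reaction as written the Au³⁺/Au couple is reduced (cathode) and V³⁺/V²⁺ is oxidized (anode), so E°cell = E°(Au³⁺/Au) − E°(V³⁺/V²⁺).
E°(V³⁺/V²⁺) = E°(cathode) − E°cell = +1.503 − (+1.771) = −0.268 V.

−0.268 V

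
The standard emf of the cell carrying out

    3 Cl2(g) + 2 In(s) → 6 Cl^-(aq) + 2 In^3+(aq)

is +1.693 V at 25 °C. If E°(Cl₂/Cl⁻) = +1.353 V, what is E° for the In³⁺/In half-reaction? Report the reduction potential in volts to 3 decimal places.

In the reaction as written the Cl₂/Cl⁻ couple is reduced (cathode) and In³⁺/In is oxidized (anode), so E°cell = E°(Cl₂/Cl⁻) − E°(In³⁺/In).
E°(In³⁺/In) = E°(cathode) − E°cell = +1.353 − (+1.693) = −0.340 V.

−0.340 V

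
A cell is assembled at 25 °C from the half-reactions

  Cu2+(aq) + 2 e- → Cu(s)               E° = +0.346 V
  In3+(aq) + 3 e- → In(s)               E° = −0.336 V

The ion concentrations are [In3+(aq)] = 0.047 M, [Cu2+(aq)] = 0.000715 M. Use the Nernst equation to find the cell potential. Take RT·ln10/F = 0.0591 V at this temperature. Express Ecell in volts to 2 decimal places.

Cu²⁺/Cu is reduced (cathode, E° = +0.346 V) and In³⁺/In is oxidized (anode).
The standard potential is +0.346 − (−0.336) = +0.682 V and the balanced reaction transfers n = 6 electrons.
The balanced reaction is 3 Cu2+(aq) + 2 In(s) → 3 Cu(s) + 2 In3+(aq), so Q = [In3+(aq)]^2 / [Cu2+(aq)]^3 = 6.04×10^6 and log Q = 6.781.
Applying E = E° − (RT ln10/nF)·log Q gives +0.682 − (0.0591/6)(6.781) = +0.62 V.

+0.62 V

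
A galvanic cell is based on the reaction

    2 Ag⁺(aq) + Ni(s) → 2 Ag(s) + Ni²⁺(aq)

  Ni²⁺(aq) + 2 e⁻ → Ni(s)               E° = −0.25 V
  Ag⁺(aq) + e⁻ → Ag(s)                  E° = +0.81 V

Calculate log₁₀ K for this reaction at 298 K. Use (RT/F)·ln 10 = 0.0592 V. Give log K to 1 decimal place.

The Ag⁺/Ag couple is reduced (cathode); E°cell = +0.81 − (−0.25) = +1.06 V with n = 2.
At equilibrium E = 0, so log K = nE°cell / 0.0592 = (2)(+1.06) / 0.0592 = 35.8.

log K = 35.8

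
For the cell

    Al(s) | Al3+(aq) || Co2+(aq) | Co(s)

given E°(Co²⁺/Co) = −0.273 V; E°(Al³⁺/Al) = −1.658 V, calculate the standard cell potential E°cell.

+1.385 V

By convention the left-hand electrode in cell notation is the anode (oxidation) and the right-hand electrode is the cathode (reduction).
E°cell = E°(right) − E°(left) = −0.273 − (−1.658) = +1.385 V.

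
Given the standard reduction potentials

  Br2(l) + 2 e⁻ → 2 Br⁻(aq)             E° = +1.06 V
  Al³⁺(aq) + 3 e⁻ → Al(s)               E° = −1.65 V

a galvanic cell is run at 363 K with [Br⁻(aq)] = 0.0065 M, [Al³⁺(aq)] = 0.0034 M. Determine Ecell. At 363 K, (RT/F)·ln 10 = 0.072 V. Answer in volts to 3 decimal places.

The Br₂/Br⁻ couple has the more positive E°, so it is the cathode; Al³⁺/Al is the anode.
The standard potential is +1.06 − (−1.65) = +2.71 V and the balanced reaction transfers n = 6 electrons.
The balanced reaction is 3 Br2(l) + 2 Al(s) → 6 Br⁻(aq) + 2 Al³⁺(aq), so Q = [Br⁻(aq)]^6·[Al³⁺(aq)]^2 = 8.72×10^−19 and log Q = −18.060.
Applying E = E° − (RT ln10/nF)·log Q gives +2.71 − (0.072/6)(−18.060) = +2.927 V.

+2.927 V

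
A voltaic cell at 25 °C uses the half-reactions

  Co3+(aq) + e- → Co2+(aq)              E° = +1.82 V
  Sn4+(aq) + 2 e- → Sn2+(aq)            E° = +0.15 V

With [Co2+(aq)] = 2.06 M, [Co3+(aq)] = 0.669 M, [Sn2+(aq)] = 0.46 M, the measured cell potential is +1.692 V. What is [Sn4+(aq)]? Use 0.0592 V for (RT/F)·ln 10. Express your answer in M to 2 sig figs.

With Co³⁺/Co²⁺ at the cathode and Sn⁴⁺/Sn²⁺ at the anode, E°cell = +1.82 − (+0.15) = +1.67 V (n = 2).
Since E = E° − (0.0592/n)·log Q, log Q = n(E° − E)/0.0592 = −0.743.
For 2 Co3+(aq) + Sn2+(aq) → 2 Co2+(aq) + Sn4+(aq), the reaction quotient is Q = ([Co2+(aq)]^2·[Sn4+(aq)]) / ([Co3+(aq)]^2·[Sn2+(aq)]).
Substituting the known concentrations and solving, log [Sn4+(aq)] = −2.057 and [Sn4+(aq)] = 0.0088 M.

0.0088 M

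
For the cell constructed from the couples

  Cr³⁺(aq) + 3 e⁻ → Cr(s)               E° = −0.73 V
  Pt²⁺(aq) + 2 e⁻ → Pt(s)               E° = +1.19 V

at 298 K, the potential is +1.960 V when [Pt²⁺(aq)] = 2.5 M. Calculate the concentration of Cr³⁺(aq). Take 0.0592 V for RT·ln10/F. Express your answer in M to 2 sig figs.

0.037 M

With Pt²⁺/Pt at the cathode and Cr³⁺/Cr at the anode, E°cell = +1.19 − (−0.73) = +1.92 V (n = 6).
Rearranging E = E° − (0.0592/n)·log Q gives log Q = 6(+1.92 − (+1.960))/0.0592 = −4.054.
For 3 Pt²⁺(aq) + 2 Cr(s) → 3 Pt(s) + 2 Cr³⁺(aq), the reaction quotient is Q = [Cr³⁺(aq)]^2 / [Pt²⁺(aq)]^3.
Isolating [Cr³⁺(aq)] in Q = 10^{−4.054} yields log [Cr³⁺(aq)] = −1.430, i.e. 0.037 M.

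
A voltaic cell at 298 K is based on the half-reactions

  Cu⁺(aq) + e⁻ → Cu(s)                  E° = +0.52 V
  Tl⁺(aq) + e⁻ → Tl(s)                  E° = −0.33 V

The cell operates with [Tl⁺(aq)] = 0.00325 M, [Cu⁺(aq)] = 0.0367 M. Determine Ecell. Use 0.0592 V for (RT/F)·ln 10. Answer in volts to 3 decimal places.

+0.912 V

The Cu⁺/Cu couple has the more positive E°, so it is the cathode; Tl⁺/Tl is the anode.
The standard potential is +0.52 − (−0.33) = +0.85 V and the balanced reaction transfers n = 1 electron.
For the overall reaction Cu⁺(aq) + Tl(s) → Cu(s) + Tl⁺(aq), Q = [Tl⁺(aq)] / [Cu⁺(aq)] = 0.0886, giving log Q = −1.053.
By the Nernst equation, E = +0.85 − (0.0592/1)·(−1.053) = +0.912 V.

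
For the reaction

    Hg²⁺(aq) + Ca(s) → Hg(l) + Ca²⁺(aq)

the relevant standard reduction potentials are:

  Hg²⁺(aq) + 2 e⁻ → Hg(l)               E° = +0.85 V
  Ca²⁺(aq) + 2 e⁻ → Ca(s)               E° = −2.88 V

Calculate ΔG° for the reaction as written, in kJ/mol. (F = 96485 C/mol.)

In the reaction as written Hg²⁺(aq) is reduced, so the Hg²⁺/Hg couple is the cathode and Ca²⁺/Ca is the anode.
E°cell = +0.85 − (−2.88) = +3.73 V; balancing electrons gives n = 2.
ΔG° = −nFE°cell = −(2)(96485)(+3.73) J/mol = −720 kJ/mol.

−720 kJ/mol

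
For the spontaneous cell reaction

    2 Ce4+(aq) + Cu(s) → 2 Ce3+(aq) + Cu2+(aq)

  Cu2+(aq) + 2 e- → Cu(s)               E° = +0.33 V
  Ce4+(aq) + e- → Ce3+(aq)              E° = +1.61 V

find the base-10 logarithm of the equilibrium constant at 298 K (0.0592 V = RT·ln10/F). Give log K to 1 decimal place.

The Ce⁴⁺/Ce³⁺ couple is reduced (cathode); E°cell = +1.61 − (+0.33) = +1.28 V with n = 2.
At equilibrium E = 0, so log K = nE°cell / 0.0592 = (2)(+1.28) / 0.0592 = 43.2.

log K = 43.2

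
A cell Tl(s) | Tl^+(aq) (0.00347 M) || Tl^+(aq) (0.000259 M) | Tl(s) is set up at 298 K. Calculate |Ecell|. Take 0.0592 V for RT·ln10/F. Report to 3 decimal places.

0.067 V

For a concentration cell E°cell = 0, since both electrodes use the same couple.
The compartment with the higher Tl^+(aq) concentration (0.00347 M) acts as the cathode; ions are reduced there and produced at the dilute (0.000259 M) anode.
With n = 1, Ecell = −(0.0592/1)·log([dilute]/[conc]) = −(0.0592/1)·log(0.000259/0.00347) = +0.067 V.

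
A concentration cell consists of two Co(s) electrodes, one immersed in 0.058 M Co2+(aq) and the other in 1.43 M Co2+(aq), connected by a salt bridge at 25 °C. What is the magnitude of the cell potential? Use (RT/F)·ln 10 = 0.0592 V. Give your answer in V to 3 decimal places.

0.041 V

For a concentration cell E°cell = 0, since both electrodes use the same couple.
The compartment with the higher Co2+(aq) concentration (1.43 M) acts as the cathode; ions are reduced there and produced at the dilute (0.058 M) anode.
With n = 2, Ecell = −(0.0592/2)·log([dilute]/[conc]) = −(0.0592/2)·log(0.058/1.43) = +0.041 V.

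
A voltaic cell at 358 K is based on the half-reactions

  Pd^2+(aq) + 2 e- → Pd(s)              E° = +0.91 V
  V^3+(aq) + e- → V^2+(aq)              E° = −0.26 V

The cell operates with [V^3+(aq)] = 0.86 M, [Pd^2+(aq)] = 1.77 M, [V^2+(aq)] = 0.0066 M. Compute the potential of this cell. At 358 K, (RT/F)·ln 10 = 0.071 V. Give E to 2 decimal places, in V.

Pd²⁺/Pd is reduced (cathode, E° = +0.91 V) and V³⁺/V²⁺ is oxidized (anode).
E°cell = E°cat − E°an = +0.91 − (−0.26) = +1.17 V; n = 2.
Balancing gives Pd^2+(aq) + 2 V^2+(aq) → Pd(s) + 2 V^3+(aq); hence Q = [V^3+(aq)]^2 / ([Pd^2+(aq)]·[V^2+(aq)]^2) = 9.59×10^3 (log Q = 3.982).
Applying E = E° − (RT ln10/nF)·log Q gives +1.17 − (0.071/2)(3.982) = +1.03 V.

+1.03 V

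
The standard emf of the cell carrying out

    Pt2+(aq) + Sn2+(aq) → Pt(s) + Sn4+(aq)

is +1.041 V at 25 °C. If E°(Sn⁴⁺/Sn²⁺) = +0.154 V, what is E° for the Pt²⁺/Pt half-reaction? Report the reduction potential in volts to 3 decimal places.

In the reaction as written the Pt²⁺/Pt couple is reduced (cathode) and Sn⁴⁺/Sn²⁺ is oxidized (anode), so E°cell = E°(Pt²⁺/Pt) − E°(Sn⁴⁺/Sn²⁺).
E°(Pt²⁺/Pt) = E°cell + E°(anode) = +1.041 + (+0.154) = +1.195 V.

+1.195 V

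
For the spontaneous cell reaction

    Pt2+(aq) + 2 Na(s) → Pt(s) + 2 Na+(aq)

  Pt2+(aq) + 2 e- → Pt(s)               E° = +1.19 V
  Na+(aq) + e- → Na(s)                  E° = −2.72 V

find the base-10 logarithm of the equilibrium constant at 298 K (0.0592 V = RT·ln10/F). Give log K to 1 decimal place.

The Pt²⁺/Pt couple is reduced (cathode); E°cell = +1.19 − (−2.72) = +3.91 V with n = 2.
At equilibrium E = 0, so log K = nE°cell / 0.0592 = (2)(+3.91) / 0.0592 = 132.1.

log K = 132.1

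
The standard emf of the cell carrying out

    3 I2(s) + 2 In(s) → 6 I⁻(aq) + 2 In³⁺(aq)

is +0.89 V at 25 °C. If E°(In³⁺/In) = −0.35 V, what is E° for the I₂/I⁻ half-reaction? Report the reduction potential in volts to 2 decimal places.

+0.54 V

In the reaction as written the I₂/I⁻ couple is reduced (cathode) and In³⁺/In is oxidized (anode), so E°cell = E°(I₂/I⁻) − E°(In³⁺/In).
E°(I₂/I⁻) = E°cell + E°(anode) = +0.89 + (−0.35) = +0.54 V.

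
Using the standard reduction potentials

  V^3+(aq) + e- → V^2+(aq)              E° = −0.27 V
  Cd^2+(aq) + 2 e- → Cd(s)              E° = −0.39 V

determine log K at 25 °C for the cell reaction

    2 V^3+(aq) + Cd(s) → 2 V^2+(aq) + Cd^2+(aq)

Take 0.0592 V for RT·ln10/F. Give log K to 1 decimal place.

The V³⁺/V²⁺ couple is reduced (cathode); E°cell = −0.27 − (−0.39) = +0.12 V with n = 2.
At equilibrium E = 0, so log K = nE°cell / 0.0592 = (2)(+0.12) / 0.0592 = 4.1.

log K = 4.1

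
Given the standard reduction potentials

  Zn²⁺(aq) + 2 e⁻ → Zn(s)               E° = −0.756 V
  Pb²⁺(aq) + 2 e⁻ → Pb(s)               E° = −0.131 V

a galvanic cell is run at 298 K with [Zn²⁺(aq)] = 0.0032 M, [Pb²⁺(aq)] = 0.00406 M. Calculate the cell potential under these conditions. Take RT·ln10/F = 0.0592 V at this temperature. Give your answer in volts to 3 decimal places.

+0.628 V

Pb²⁺/Pb is reduced (cathode, E° = −0.131 V) and Zn²⁺/Zn is oxidized (anode).
The standard potential is −0.131 − (−0.756) = +0.625 V and the balanced reaction transfers n = 2 electrons.
Balancing gives Pb²⁺(aq) + Zn(s) → Pb(s) + Zn²⁺(aq); hence Q = [Zn²⁺(aq)] / [Pb²⁺(aq)] = 0.788 (log Q = −0.103).
By the Nernst equation, E = +0.625 − (0.0592/2)·(−0.103) = +0.628 V.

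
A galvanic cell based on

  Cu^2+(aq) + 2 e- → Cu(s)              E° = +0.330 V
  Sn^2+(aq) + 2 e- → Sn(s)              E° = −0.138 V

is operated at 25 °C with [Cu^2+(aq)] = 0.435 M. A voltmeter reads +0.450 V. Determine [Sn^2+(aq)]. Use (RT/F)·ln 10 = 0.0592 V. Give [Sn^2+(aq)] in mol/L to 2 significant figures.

The Cu²⁺/Cu couple has the larger reduction potential, so it is the cathode: E°cell = +0.330 − (−0.138) = +0.468 V and n = 2.
Since E = E° − (0.0592/n)·log Q, log Q = n(E° − E)/0.0592 = 0.608.
For Cu^2+(aq) + Sn(s) → Cu(s) + Sn^2+(aq), the reaction quotient is Q = [Sn^2+(aq)] / [Cu^2+(aq)].
Isolating [Sn^2+(aq)] in Q = 10^{0.608} yields log [Sn^2+(aq)] = 0.246, i.e. 1.8 M.

1.8 M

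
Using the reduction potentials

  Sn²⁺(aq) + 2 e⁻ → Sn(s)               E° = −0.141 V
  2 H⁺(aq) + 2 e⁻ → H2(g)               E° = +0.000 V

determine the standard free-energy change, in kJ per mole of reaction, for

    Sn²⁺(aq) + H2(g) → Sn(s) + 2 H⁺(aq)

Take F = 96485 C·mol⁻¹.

In the reaction as written Sn²⁺(aq) is reduced, so the Sn²⁺/Sn couple is the cathode and 2H⁺/H₂ is the anode.
E°cell = −0.141 − (+0.000) = −0.141 V; balancing electrons gives n = 2.
ΔG° = −nFE°cell = −(2)(96485)(−0.141) J/mol = +27.2 kJ/mol.

+27.2 kJ/mol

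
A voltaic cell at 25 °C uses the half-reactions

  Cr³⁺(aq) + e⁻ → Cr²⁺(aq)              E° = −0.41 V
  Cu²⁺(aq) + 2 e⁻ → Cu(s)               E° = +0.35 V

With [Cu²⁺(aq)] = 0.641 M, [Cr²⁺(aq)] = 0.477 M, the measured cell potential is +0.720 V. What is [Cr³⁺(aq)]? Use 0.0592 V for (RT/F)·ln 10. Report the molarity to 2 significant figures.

1.8 M

The Cu²⁺/Cu couple has the larger reduction potential, so it is the cathode: E°cell = +0.35 − (−0.41) = +0.76 V and n = 2.
Rearranging E = E° − (0.0592/n)·log Q gives log Q = 2(+0.76 − (+0.720))/0.0592 = 1.351.
For Cu²⁺(aq) + 2 Cr²⁺(aq) → Cu(s) + 2 Cr³⁺(aq), the reaction quotient is Q = [Cr³⁺(aq)]^2 / ([Cu²⁺(aq)]·[Cr²⁺(aq)]^2).
Solving for the unknown gives log [Cr³⁺(aq)] = 0.257, so [Cr³⁺(aq)] ≈ 1.8 M.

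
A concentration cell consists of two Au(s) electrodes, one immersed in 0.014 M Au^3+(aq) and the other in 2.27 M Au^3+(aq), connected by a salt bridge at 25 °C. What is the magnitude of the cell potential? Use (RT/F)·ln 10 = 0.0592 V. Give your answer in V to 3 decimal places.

0.044 V

For a concentration cell E°cell = 0, since both electrodes use the same couple.
The compartment with the higher Au^3+(aq) concentration (2.27 M) acts as the cathode; ions are reduced there and produced at the dilute (0.014 M) anode.
With n = 3, Ecell = −(0.0592/3)·log([dilute]/[conc]) = −(0.0592/3)·log(0.014/2.27) = +0.044 V.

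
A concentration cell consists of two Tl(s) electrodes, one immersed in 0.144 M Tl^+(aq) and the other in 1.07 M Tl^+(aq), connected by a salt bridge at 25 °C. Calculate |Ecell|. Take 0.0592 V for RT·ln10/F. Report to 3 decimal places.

0.052 V

For a concentration cell E°cell = 0, since both electrodes use the same couple.
The compartment with the higher Tl^+(aq) concentration (1.07 M) acts as the cathode; ions are reduced there and produced at the dilute (0.144 M) anode.
With n = 1, Ecell = −(0.0592/1)·log([dilute]/[conc]) = −(0.0592/1)·log(0.144/1.07) = +0.052 V.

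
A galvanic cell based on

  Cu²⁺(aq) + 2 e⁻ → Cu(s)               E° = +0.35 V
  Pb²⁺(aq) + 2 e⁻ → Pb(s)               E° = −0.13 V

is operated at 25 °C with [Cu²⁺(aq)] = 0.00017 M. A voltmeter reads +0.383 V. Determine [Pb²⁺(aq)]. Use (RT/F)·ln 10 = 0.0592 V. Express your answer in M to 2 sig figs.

Cu²⁺/Cu is the cathode (higher E°); E°cell = +0.35 − (−0.13) = +0.48 V with n = 2.
Rearranging E = E° − (0.0592/n)·log Q gives log Q = 2(+0.48 − (+0.383))/0.0592 = 3.277.
For Cu²⁺(aq) + Pb(s) → Cu(s) + Pb²⁺(aq), the reaction quotient is Q = [Pb²⁺(aq)] / [Cu²⁺(aq)].
Solving for the unknown gives log [Pb²⁺(aq)] = −0.493, so [Pb²⁺(aq)] ≈ 0.32 M.

0.32 M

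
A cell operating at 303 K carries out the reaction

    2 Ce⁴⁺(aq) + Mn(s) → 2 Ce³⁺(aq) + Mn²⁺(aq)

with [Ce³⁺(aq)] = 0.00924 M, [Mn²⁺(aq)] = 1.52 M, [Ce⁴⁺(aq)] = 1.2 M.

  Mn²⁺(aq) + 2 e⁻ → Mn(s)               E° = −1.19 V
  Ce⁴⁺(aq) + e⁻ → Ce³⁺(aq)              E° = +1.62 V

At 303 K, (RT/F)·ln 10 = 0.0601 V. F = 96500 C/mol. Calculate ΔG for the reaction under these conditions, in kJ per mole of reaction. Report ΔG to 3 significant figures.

E°cell = +1.62 − (−1.19) = +2.81 V; the balanced reaction transfers n = 2 electrons.
Q = ([Ce³⁺(aq)]^2·[Mn²⁺(aq)]) / [Ce⁴⁺(aq)]^2 = 9.01×10^−5, so log Q = −4.045 and E = +2.81 − (0.0601/2)(−4.045) = +2.9316 V.
ΔG = −nFE = −(2)(96500)(+2.9316) J/mol = −566 kJ/mol.

−566 kJ/mol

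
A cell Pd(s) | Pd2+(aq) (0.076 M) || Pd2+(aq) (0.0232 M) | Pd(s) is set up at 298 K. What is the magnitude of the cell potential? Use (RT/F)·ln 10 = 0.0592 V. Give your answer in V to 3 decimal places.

For a concentration cell E°cell = 0, since both electrodes use the same couple.
The compartment with the higher Pd2+(aq) concentration (0.076 M) acts as the cathode; ions are reduced there and produced at the dilute (0.0232 M) anode.
With n = 2, Ecell = −(0.0592/2)·log([dilute]/[conc]) = −(0.0592/2)·log(0.0232/0.076) = +0.015 V.

0.015 V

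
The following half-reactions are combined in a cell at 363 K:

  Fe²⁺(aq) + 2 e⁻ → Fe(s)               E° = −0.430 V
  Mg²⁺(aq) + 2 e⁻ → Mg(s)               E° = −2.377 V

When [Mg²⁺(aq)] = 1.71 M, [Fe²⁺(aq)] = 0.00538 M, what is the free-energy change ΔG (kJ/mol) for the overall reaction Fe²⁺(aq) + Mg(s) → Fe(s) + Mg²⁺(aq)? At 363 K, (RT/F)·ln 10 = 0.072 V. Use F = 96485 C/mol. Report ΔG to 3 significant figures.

−358 kJ/mol

With Fe²⁺/Fe reduced at the cathode, E°cell = −0.430 − (−2.377) = +1.947 V and n = 2.
Here Q = [Mg²⁺(aq)] / [Fe²⁺(aq)] = 318 (log Q = 2.502), giving E = +1.947 − (0.072/2)·(2.502) = +1.8569 V.
Then ΔG = −nFE = −2 × 96485 × +1.8569 J/mol = −358 kJ/mol.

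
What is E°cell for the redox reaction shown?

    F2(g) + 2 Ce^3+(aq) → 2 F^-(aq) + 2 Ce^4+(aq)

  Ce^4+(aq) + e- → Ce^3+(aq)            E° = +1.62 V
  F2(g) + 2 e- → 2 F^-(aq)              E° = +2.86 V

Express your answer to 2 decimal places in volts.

In the reaction as written, F2(g) is reduced (cathode) and Ce^4+(aq) is produced by oxidation at the anode.
E°cell = E°(cathode) − E°(anode) = +2.86 − (+1.62) = +1.24 V.
The positive value indicates the reaction is spontaneous as written.

+1.24 V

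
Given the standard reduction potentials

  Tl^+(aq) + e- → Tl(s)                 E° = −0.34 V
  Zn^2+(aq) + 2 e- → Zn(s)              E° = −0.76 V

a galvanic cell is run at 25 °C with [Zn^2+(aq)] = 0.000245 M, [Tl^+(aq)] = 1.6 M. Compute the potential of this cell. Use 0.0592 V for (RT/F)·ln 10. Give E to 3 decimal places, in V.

Since E°(Tl⁺/Tl) > E°(Zn²⁺/Zn), Tl⁺/Tl serves as the cathode.
E°cell = E°cat − E°an = −0.34 − (−0.76) = +0.42 V; n = 2.
Balancing gives 2 Tl^+(aq) + Zn(s) → 2 Tl(s) + Zn^2+(aq); hence Q = [Zn^2+(aq)] / [Tl^+(aq)]^2 = 9.57×10^−5 (log Q = −4.019).
Applying E = E° − (RT ln10/nF)·log Q gives +0.42 − (0.0592/2)(−4.019) = +0.539 V.

+0.539 V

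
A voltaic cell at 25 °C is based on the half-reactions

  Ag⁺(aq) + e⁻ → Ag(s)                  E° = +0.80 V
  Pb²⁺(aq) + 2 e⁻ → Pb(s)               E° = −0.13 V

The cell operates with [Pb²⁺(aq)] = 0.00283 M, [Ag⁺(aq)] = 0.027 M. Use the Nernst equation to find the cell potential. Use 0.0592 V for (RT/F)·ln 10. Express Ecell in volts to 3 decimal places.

Ag⁺/Ag is reduced (cathode, E° = +0.80 V) and Pb²⁺/Pb is oxidized (anode).
The standard potential is +0.80 − (−0.13) = +0.93 V and the balanced reaction transfers n = 2 electrons.
Balancing gives 2 Ag⁺(aq) + Pb(s) → 2 Ag(s) + Pb²⁺(aq); hence Q = [Pb²⁺(aq)] / [Ag⁺(aq)]^2 = 3.88 (log Q = 0.589).
By the Nernst equation, E = +0.93 − (0.0592/2)·(0.589) = +0.913 V.

+0.913 V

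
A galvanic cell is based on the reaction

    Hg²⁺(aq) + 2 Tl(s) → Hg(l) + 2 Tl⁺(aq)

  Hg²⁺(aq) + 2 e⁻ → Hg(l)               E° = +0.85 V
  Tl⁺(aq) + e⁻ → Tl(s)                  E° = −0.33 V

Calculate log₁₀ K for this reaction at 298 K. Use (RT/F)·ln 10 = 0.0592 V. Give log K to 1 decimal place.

The Hg²⁺/Hg couple is reduced (cathode); E°cell = +0.85 − (−0.33) = +1.18 V with n = 2.
At equilibrium E = 0, so log K = nE°cell / 0.0592 = (2)(+1.18) / 0.0592 = 39.9.

log K = 39.9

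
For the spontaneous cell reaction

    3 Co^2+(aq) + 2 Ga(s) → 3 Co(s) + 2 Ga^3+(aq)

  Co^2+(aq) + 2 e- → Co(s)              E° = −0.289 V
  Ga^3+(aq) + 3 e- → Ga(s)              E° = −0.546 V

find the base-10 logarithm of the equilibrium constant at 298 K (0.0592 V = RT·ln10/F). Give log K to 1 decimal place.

The Co²⁺/Co couple is reduced (cathode); E°cell = −0.289 − (−0.546) = +0.257 V with n = 6.
At equilibrium E = 0, so log K = nE°cell / 0.0592 = (6)(+0.257) / 0.0592 = 26.0.

log K = 26.0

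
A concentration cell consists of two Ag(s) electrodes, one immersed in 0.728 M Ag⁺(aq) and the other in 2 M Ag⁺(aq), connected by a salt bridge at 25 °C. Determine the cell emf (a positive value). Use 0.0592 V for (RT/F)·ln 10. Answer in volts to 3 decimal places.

For a concentration cell E°cell = 0, since both electrodes use the same couple.
The compartment with the higher Ag⁺(aq) concentration (2 M) acts as the cathode; ions are reduced there and produced at the dilute (0.728 M) anode.
With n = 1, Ecell = −(0.0592/1)·log([dilute]/[conc]) = −(0.0592/1)·log(0.728/2) = +0.026 V.

0.026 V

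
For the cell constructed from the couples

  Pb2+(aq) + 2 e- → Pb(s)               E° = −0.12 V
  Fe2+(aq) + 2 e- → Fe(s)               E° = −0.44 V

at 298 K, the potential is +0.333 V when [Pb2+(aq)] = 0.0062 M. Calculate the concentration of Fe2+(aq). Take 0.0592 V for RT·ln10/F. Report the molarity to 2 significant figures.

0.0023 M

With Pb²⁺/Pb at the cathode and Fe²⁺/Fe at the anode, E°cell = −0.12 − (−0.44) = +0.32 V (n = 2).
Rearranging E = E° − (0.0592/n)·log Q gives log Q = 2(+0.32 − (+0.333))/0.0592 = −0.439.
For Pb2+(aq) + Fe(s) → Pb(s) + Fe2+(aq), the reaction quotient is Q = [Fe2+(aq)] / [Pb2+(aq)].
Isolating [Fe2+(aq)] in Q = 10^{−0.439} yields log [Fe2+(aq)] = −2.647, i.e. 0.0023 M.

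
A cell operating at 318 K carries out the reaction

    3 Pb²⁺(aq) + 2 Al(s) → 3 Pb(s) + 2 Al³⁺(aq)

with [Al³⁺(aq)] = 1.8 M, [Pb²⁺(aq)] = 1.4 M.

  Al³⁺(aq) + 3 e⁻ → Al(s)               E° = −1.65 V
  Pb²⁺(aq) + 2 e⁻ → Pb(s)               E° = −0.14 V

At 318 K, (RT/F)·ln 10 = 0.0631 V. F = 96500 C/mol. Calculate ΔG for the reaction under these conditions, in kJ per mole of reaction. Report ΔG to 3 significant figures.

E°cell = −0.14 − (−1.65) = +1.51 V; the balanced reaction transfers n = 6 electrons.
Q = [Al³⁺(aq)]^2 / [Pb²⁺(aq)]^3 = 1.18, so log Q = 0.072 and E = +1.51 − (0.0631/6)(0.072) = +1.5092 V.
Then ΔG = −nFE = −6 × 96500 × +1.5092 J/mol = −874 kJ/mol.

−874 kJ/mol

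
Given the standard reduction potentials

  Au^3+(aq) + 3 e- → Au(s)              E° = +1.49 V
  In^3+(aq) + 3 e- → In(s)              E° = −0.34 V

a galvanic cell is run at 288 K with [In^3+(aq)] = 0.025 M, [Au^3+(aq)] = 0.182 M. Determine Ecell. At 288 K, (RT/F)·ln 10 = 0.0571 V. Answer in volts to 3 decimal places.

+1.846 V

Since E°(Au³⁺/Au) > E°(In³⁺/In), Au³⁺/Au serves as the cathode.
E°cell = E°cat − E°an = +1.49 − (−0.34) = +1.83 V; n = 3.
For the overall reaction Au^3+(aq) + In(s) → Au(s) + In^3+(aq), Q = [In^3+(aq)] / [Au^3+(aq)] = 0.137, giving log Q = −0.862.
By the Nernst equation, E = +1.83 − (0.0571/3)·(−0.862) = +1.846 V.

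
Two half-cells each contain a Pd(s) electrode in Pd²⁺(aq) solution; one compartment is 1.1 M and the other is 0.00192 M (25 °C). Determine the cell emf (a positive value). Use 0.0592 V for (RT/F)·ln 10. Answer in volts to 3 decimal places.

For a concentration cell E°cell = 0, since both electrodes use the same couple.
The compartment with the higher Pd²⁺(aq) concentration (1.1 M) acts as the cathode; ions are reduced there and produced at the dilute (0.00192 M) anode.
With n = 2, Ecell = −(0.0592/2)·log([dilute]/[conc]) = −(0.0592/2)·log(0.00192/1.1) = +0.082 V.

0.082 V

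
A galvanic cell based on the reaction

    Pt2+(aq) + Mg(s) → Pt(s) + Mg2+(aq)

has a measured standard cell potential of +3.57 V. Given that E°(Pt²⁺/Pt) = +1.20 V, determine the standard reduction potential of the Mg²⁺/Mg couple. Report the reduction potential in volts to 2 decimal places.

−2.37 V

In the reaction as written the Pt²⁺/Pt couple is reduced (cathode) and Mg²⁺/Mg is oxidized (anode), so E°cell = E°(Pt²⁺/Pt) − E°(Mg²⁺/Mg).
E°(Mg²⁺/Mg) = E°(cathode) − E°cell = +1.20 − (+3.57) = −2.37 V.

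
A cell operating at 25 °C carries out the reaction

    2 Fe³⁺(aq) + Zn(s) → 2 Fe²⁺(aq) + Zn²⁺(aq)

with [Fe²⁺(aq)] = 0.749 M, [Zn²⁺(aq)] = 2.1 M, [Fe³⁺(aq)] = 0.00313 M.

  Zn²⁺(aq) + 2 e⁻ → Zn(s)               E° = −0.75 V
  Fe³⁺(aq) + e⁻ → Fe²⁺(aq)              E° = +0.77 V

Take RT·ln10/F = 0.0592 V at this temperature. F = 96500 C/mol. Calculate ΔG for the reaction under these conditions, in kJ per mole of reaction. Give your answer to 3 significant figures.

The standard cell potential is +0.77 − (−0.75) = +1.52 V, with n = 2 electrons in the balanced equation.
Q = ([Fe²⁺(aq)]^2·[Zn²⁺(aq)]) / [Fe³⁺(aq)]^2 = 1.2×10^5, so log Q = 5.080 and E = +1.52 − (0.0592/2)(5.080) = +1.3696 V.
ΔG = −nFE = −(2)(96500)(+1.3696) J/mol = −264 kJ/mol.

−264 kJ/mol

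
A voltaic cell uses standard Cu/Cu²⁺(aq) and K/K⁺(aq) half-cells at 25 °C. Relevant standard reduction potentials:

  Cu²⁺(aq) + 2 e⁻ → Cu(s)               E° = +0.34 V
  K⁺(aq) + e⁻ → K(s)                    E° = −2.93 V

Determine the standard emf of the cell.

+3.27 V

Of the two couples in this cell, the one with the more positive reduction potential is reduced at the cathode: here that is Cu²⁺/Cu (+0.34 V); K⁺/K (−2.93 V) is the anode.
E°cell = E°(cathode) − E°(anode) = +0.34 − (−2.93) = +3.27 V.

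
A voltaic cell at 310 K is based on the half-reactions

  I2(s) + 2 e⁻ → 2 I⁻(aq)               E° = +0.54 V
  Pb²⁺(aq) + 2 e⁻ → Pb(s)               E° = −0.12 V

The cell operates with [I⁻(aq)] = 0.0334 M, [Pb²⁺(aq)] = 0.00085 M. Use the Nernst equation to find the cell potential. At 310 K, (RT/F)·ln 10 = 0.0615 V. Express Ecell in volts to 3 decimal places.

+0.845 V

I₂/I⁻ is reduced (cathode, E° = +0.54 V) and Pb²⁺/Pb is oxidized (anode).
E°cell = E°cat − E°an = +0.54 − (−0.12) = +0.66 V; n = 2.
The balanced reaction is I2(s) + Pb(s) → 2 I⁻(aq) + Pb²⁺(aq), so Q = [I⁻(aq)]^2·[Pb²⁺(aq)] = 9.48×10^−7 and log Q = −6.023.
By the Nernst equation, E = +0.66 − (0.0615/2)·(−6.023) = +0.845 V.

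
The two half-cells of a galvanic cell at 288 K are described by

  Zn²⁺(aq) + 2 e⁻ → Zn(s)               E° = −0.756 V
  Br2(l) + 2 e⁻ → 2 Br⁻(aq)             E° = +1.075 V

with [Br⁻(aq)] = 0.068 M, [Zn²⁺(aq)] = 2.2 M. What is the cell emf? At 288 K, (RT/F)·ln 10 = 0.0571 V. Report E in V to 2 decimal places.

+1.89 V

Since E°(Br₂/Br⁻) > E°(Zn²⁺/Zn), Br₂/Br⁻ serves as the cathode.
The standard potential is +1.075 − (−0.756) = +1.831 V and the balanced reaction transfers n = 2 electrons.
For the overall reaction Br2(l) + Zn(s) → 2 Br⁻(aq) + Zn²⁺(aq), Q = [Br⁻(aq)]^2·[Zn²⁺(aq)] = 0.0102, giving log Q = −1.993.
Applying E = E° − (RT ln10/nF)·log Q gives +1.831 − (0.0571/2)(−1.993) = +1.89 V.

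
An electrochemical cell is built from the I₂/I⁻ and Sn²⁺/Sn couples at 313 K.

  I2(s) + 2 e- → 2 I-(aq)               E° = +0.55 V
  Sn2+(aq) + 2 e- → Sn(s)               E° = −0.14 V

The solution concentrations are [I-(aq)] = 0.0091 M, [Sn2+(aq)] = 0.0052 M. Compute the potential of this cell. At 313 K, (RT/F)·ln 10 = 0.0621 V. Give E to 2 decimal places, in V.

+0.89 V

The I₂/I⁻ couple has the more positive E°, so it is the cathode; Sn²⁺/Sn is the anode.
The standard potential is +0.55 − (−0.14) = +0.69 V and the balanced reaction transfers n = 2 electrons.
The balanced reaction is I2(s) + Sn(s) → 2 I-(aq) + Sn2+(aq), so Q = [I-(aq)]^2·[Sn2+(aq)] = 4.31×10^−7 and log Q = −6.366.
E = E° − (0.0621/n)·log Q = +0.69 − (0.0621/2)(−6.366) = +0.89 V.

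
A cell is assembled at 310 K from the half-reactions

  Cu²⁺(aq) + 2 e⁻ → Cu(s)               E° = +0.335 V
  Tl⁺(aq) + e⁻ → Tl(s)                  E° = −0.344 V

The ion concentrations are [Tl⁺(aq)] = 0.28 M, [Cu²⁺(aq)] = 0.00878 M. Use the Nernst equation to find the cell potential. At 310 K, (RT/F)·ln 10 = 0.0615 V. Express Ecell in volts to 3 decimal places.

+0.650 V

The Cu²⁺/Cu couple has the more positive E°, so it is the cathode; Tl⁺/Tl is the anode.
E°cell = +0.335 − (−0.344) = +0.679 V, with n = 2 electrons transferred.
For the overall reaction Cu²⁺(aq) + 2 Tl(s) → Cu(s) + 2 Tl⁺(aq), Q = [Tl⁺(aq)]^2 / [Cu²⁺(aq)] = 8.93, giving log Q = 0.951.
By the Nernst equation, E = +0.679 − (0.0615/2)·(0.951) = +0.650 V.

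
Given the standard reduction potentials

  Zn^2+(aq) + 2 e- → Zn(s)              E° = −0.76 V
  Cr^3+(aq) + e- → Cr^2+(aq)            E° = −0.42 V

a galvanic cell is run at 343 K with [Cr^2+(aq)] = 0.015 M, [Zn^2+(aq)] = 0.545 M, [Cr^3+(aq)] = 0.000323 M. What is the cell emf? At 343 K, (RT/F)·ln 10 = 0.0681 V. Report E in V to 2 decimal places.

+0.24 V

Since E°(Cr³⁺/Cr²⁺) > E°(Zn²⁺/Zn), Cr³⁺/Cr²⁺ serves as the cathode.
E°cell = E°cat − E°an = −0.42 − (−0.76) = +0.34 V; n = 2.
Balancing gives 2 Cr^3+(aq) + Zn(s) → 2 Cr^2+(aq) + Zn^2+(aq); hence Q = ([Cr^2+(aq)]^2·[Zn^2+(aq)]) / [Cr^3+(aq)]^2 = 1.18×10^3 (log Q = 3.070).
By the Nernst equation, E = +0.34 − (0.0681/2)·(3.070) = +0.24 V.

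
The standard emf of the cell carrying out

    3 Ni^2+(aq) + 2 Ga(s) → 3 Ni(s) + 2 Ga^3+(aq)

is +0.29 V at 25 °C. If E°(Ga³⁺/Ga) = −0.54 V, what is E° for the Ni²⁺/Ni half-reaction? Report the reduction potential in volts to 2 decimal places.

−0.25 V

In the reaction as written the Ni²⁺/Ni couple is reduced (cathode) and Ga³⁺/Ga is oxidized (anode), so E°cell = E°(Ni²⁺/Ni) − E°(Ga³⁺/Ga).
E°(Ni²⁺/Ni) = E°cell + E°(anode) = +0.29 + (−0.54) = −0.25 V.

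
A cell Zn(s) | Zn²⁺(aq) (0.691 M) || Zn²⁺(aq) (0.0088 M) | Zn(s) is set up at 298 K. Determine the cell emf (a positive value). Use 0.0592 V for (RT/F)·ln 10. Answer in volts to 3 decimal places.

For a concentration cell E°cell = 0, since both electrodes use the same couple.
The compartment with the higher Zn²⁺(aq) concentration (0.691 M) acts as the cathode; ions are reduced there and produced at the dilute (0.0088 M) anode.
With n = 2, Ecell = −(0.0592/2)·log([dilute]/[conc]) = −(0.0592/2)·log(0.0088/0.691) = +0.056 V.

0.056 V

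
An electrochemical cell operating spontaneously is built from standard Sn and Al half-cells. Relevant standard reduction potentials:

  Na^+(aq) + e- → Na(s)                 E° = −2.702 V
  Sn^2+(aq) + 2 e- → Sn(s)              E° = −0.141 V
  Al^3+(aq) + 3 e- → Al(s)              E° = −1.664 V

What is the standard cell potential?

+1.523 V

Of the two couples in this cell, the one with the more positive reduction potential is reduced at the cathode: here that is Sn²⁺/Sn (−0.141 V); Al³⁺/Al (−1.664 V) is the anode.
E°cell = E°(cathode) − E°(anode) = −0.141 − (−1.664) = +1.523 V.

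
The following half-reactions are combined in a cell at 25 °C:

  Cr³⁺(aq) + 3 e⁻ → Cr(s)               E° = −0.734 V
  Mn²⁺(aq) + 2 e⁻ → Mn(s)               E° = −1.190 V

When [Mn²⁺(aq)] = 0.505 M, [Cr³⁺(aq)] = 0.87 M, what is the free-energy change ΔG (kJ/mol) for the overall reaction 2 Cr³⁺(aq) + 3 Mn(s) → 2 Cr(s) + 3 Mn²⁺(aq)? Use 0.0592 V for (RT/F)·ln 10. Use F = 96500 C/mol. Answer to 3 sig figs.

−268 kJ/mol

The standard cell potential is −0.734 − (−1.190) = +0.456 V, with n = 6 electrons in the balanced equation.
The reaction quotient is [Mn²⁺(aq)]^3 / [Cr³⁺(aq)]^2 = 0.17; by Nernst, E = +0.456 − (0.0592/6)(−0.769) = +0.4636 V.
Finally ΔG = −nFE = −(6)(96500 C/mol)(+0.4636 V) = −268 kJ/mol.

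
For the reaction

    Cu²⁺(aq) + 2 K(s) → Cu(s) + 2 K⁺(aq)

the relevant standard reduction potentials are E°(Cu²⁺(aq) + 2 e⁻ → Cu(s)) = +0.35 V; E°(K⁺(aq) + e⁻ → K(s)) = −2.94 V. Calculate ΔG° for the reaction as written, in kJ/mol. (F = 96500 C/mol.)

−635 kJ/mol

In the reaction as written Cu²⁺(aq) is reduced, so the Cu²⁺/Cu couple is the cathode and K⁺/K is the anode.
E°cell = +0.35 − (−2.94) = +3.29 V; balancing electrons gives n = 2.
ΔG° = −nFE°cell = −(2)(96500)(+3.29) J/mol = −635 kJ/mol.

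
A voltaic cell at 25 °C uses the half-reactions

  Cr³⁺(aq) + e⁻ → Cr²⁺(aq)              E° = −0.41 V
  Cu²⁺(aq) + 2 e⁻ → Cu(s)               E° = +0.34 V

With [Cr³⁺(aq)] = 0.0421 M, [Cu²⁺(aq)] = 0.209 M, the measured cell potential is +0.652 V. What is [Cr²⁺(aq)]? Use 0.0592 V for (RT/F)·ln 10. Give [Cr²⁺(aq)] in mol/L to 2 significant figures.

Cu²⁺/Cu is the cathode (higher E°); E°cell = +0.34 − (−0.41) = +0.75 V with n = 2.
Since E = E° − (0.0592/n)·log Q, log Q = n(E° − E)/0.0592 = 3.311.
Balancing electrons gives Cu²⁺(aq) + 2 Cr²⁺(aq) → Cu(s) + 2 Cr³⁺(aq); thus Q = [Cr³⁺(aq)]^2 / ([Cu²⁺(aq)]·[Cr²⁺(aq)]^2).
Solving for the unknown gives log [Cr²⁺(aq)] = −2.691, so [Cr²⁺(aq)] ≈ 0.0020 M.

0.0020 M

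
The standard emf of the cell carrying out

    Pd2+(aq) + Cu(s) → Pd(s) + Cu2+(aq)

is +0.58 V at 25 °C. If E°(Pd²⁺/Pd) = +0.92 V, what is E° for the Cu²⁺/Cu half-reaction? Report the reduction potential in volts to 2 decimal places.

+0.34 V

In the reaction as written the Pd²⁺/Pd couple is reduced (cathode) and Cu²⁺/Cu is oxidized (anode), so E°cell = E°(Pd²⁺/Pd) − E°(Cu²⁺/Cu).
E°(Cu²⁺/Cu) = E°(cathode) − E°cell = +0.92 − (+0.58) = +0.34 V.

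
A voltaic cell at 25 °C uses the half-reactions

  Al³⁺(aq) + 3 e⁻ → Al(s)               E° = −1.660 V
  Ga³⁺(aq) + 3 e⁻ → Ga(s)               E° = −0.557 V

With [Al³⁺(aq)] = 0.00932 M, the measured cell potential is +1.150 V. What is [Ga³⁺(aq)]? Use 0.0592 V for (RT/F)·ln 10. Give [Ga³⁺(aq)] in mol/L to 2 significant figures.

2.2 M

The Ga³⁺/Ga couple has the larger reduction potential, so it is the cathode: E°cell = −0.557 − (−1.660) = +1.103 V and n = 3.
From the Nernst equation, log Q = n(E° − E)/0.0592 = 3·(+1.103 − (+1.150))/0.0592 = −2.382.
The balanced reaction is Ga³⁺(aq) + Al(s) → Ga(s) + Al³⁺(aq), so Q = [Al³⁺(aq)] / [Ga³⁺(aq)].
Solving for the unknown gives log [Ga³⁺(aq)] = 0.351, so [Ga³⁺(aq)] ≈ 2.2 M.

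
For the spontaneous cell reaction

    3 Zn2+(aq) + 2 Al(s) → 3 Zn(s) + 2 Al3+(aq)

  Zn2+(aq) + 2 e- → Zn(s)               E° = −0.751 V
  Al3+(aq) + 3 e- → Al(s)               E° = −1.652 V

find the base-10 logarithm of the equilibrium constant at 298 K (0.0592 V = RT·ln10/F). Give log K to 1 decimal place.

The Zn²⁺/Zn couple is reduced (cathode); E°cell = −0.751 − (−1.652) = +0.901 V with n = 6.
At equilibrium E = 0, so log K = nE°cell / 0.0592 = (6)(+0.901) / 0.0592 = 91.3.

log K = 91.3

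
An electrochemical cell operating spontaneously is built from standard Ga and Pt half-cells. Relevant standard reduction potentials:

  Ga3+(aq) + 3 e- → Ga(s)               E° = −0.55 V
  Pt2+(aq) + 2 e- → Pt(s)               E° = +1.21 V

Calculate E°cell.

+1.76 V

Of the two couples in this cell, the one with the more positive reduction potential is reduced at the cathode: here that is Pt²⁺/Pt (+1.21 V); Ga³⁺/Ga (−0.55 V) is the anode.
E°cell = E°(cathode) − E°(anode) = +1.21 − (−0.55) = +1.76 V.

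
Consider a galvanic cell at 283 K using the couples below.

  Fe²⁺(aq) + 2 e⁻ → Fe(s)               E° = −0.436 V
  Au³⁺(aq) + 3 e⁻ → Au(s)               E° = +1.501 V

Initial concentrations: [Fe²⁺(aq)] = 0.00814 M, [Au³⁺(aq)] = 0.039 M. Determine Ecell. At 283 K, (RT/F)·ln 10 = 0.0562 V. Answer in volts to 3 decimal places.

The Au³⁺/Au couple has the more positive E°, so it is the cathode; Fe²⁺/Fe is the anode.
E°cell = E°cat − E°an = +1.501 − (−0.436) = +1.937 V; n = 6.
For the overall reaction 2 Au³⁺(aq) + 3 Fe(s) → 2 Au(s) + 3 Fe²⁺(aq), Q = [Fe²⁺(aq)]^3 / [Au³⁺(aq)]^2 = 0.000355, giving log Q = −3.450.
Applying E = E° − (RT ln10/nF)·log Q gives +1.937 − (0.0562/6)(−3.450) = +1.969 V.

+1.969 V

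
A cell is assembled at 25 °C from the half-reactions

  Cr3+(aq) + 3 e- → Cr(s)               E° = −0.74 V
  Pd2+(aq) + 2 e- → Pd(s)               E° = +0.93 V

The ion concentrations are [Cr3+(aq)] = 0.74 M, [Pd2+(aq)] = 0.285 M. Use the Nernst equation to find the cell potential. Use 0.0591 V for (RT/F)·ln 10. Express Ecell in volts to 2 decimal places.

Since E°(Pd²⁺/Pd) > E°(Cr³⁺/Cr), Pd²⁺/Pd serves as the cathode.
The standard potential is +0.93 − (−0.74) = +1.67 V and the balanced reaction transfers n = 6 electrons.
Balancing gives 3 Pd2+(aq) + 2 Cr(s) → 3 Pd(s) + 2 Cr3+(aq); hence Q = [Cr3+(aq)]^2 / [Pd2+(aq)]^3 = 23.7 (log Q = 1.374).
E = E° − (0.0591/n)·log Q = +1.67 − (0.0591/6)(1.374) = +1.66 V.

+1.66 V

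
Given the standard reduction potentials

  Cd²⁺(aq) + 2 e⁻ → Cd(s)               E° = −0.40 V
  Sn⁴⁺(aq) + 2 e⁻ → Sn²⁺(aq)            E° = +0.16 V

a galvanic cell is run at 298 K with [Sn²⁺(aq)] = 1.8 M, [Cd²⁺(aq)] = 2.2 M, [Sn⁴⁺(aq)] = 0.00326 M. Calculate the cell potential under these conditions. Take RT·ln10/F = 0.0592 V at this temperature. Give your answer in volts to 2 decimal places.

Since E°(Sn⁴⁺/Sn²⁺) > E°(Cd²⁺/Cd), Sn⁴⁺/Sn²⁺ serves as the cathode.
The standard potential is +0.16 − (−0.40) = +0.56 V and the balanced reaction transfers n = 2 electrons.
Balancing gives Sn⁴⁺(aq) + Cd(s) → Sn²⁺(aq) + Cd²⁺(aq); hence Q = ([Sn²⁺(aq)]·[Cd²⁺(aq)]) / [Sn⁴⁺(aq)] = 1.21×10^3 (log Q = 3.084).
Applying E = E° − (RT ln10/nF)·log Q gives +0.56 − (0.0592/2)(3.084) = +0.47 V.

+0.47 V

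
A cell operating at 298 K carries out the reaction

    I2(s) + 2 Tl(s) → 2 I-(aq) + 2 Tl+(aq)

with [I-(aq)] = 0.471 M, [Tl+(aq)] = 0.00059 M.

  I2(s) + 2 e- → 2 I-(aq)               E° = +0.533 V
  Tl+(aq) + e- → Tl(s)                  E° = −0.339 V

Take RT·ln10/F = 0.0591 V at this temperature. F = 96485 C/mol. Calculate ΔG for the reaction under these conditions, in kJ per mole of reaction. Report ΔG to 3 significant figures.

−209 kJ/mol

E°cell = +0.533 − (−0.339) = +0.872 V; the balanced reaction transfers n = 2 electrons.
Here Q = [I-(aq)]^2·[Tl+(aq)]^2 = 7.72×10^−8 (log Q = −7.112), giving E = +0.872 − (0.0591/2)·(−7.112) = +1.0822 V.
ΔG = −nFE = −(2)(96485)(+1.0822) J/mol = −209 kJ/mol.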